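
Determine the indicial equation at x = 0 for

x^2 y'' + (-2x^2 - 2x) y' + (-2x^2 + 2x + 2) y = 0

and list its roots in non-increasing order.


Divide by x^2 to reach normal form y'' + P_1(x) y' + P_2(x) y = 0 with P_1(x) = -2 - 2/x and P_2(x) = -2 + 2/x + 2/x^2.
x = 0 is a singular point because the y'-coefficient -2 - 2/x has a pole at x = 0 and the y-coefficient -2 + 2/x + 2/x^2 has a pole at x = 0.
It is a regular singular point because x P_1(x) = p(x) = -2x - 2 and x^2 P_2(x) = q(x) = -2x^2 + 2x + 2 are polynomials, hence analytic at x = 0.
p(0) = -2,  q(0) = 2.
Indicial equation: r(r-1) + p(0) r + q(0) = 0, i.e. r^2 + (p(0) - 1) r + q(0) = 0, i.e. r^2 - 3 r + 2 = 0.
Discriminant: (-3)^2 - 4(2) = 1, so r = (3 ± 1)/2.
Solving: r_1 = 2, r_2 = 1.

indicial: r^2 - 3 r + 2 = 0; roots r_1 = 2, r_2 = 1


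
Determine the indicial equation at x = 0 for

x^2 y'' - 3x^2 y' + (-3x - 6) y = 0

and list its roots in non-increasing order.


Divide by x^2 to reach normal form y'' + P_1(x) y' + P_2(x) y = 0 with P_1(x) = -3 and P_2(x) = -3/x - 6/x^2.
x = 0 is a singular point because the y-coefficient -3/x - 6/x^2 has a pole at x = 0.
It is a regular singular point because x P_1(x) = p(x) = -3x and x^2 P_2(x) = q(x) = -3x - 6 are polynomials, hence analytic at x = 0.
p(0) = 0,  q(0) = -6.
Indicial equation: r(r-1) + p(0) r + q(0) = 0, i.e. r^2 + (p(0) - 1) r + q(0) = 0, i.e. r^2 - 1 r - 6 = 0.
Discriminant: (-1)^2 - 4(-6) = 25, so r = (1 ± 5)/2.
Solving: r_1 = 3, r_2 = -2.

indicial: r^2 - 1 r - 6 = 0; roots r_1 = 3, r_2 = -2


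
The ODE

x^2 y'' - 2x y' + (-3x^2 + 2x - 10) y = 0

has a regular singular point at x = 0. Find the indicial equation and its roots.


Divide by x^2 to reach normal form y'' + P_1(x) y' + P_2(x) y = 0 with P_1(x) = -2/x and P_2(x) = -3 + 2/x - 10/x^2.
x = 0 is a singular point because the y'-coefficient -2/x has a pole at x = 0 and the y-coefficient -3 + 2/x - 10/x^2 has a pole at x = 0.
It is a regular singular point because x P_1(x) = p(x) = -2 and x^2 P_2(x) = q(x) = -3x^2 + 2x - 10 are polynomials, hence analytic at x = 0.
p(0) = -2,  q(0) = -10.
Indicial equation: r(r-1) + p(0) r + q(0) = 0, i.e. r^2 + (p(0) - 1) r + q(0) = 0, i.e. r^2 - 3 r - 10 = 0.
Discriminant: (-3)^2 - 4(-10) = 49, so r = (3 ± 7)/2.
Solving: r_1 = 5, r_2 = -2.

indicial: r^2 - 3 r - 10 = 0; roots r_1 = 5, r_2 = -2


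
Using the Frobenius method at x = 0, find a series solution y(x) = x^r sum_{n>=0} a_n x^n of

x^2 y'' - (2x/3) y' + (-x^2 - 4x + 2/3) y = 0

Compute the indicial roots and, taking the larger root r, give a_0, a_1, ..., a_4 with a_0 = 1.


Write in Frobenius form y'' + (p(x)/x) y' + (q(x)/x^2) y = 0:
  p(x) = -2/3,  q(x) = -x^2 - 4x + 2/3.
Indicial equation: r(r-1) + (-2/3) r + (2/3) = 0 -> roots r_1 = 1, r_2 = 2/3.
Take r = r_1 = 1. Let y(x) = x^r sum_{n>=0} a_n x^n with a_0 = 1.
Substitute y = x^r sum a_n x^n and match x^{r+n}. The recurrence is
  D(n) a_n - 4 a_{n-1} - 1 a_{n-2} = 0,  where D(n) = (r+n)(r+n-1) + (-2/3)(r+n) + (2/3).
  a_n = [4 a_{n-1} + 1 a_{n-2}] / D(n).
Since the indicial polynomial factors as (r - r_1)(r - r_2), D(n) = (r_1 + n - r_1)(r_1 + n - r_2) = n(n + 1/3).
Evaluating step by step (a_0 = 1):
  n = 1: D(1) = 1(1 + 1/3) = 4/3; numerator = 4(1) = 4; a_1 = (4)/(4/3) = 3
  n = 2: D(2) = 2(2 + 1/3) = 14/3; numerator = 4(3) + 1(1) = 13; a_2 = (13)/(14/3) = 39/14
  n = 3: D(3) = 3(3 + 1/3) = 10; numerator = 4(39/14) + 1(3) = 99/7; a_3 = (99/7)/(10) = 99/70
  n = 4: D(4) = 4(4 + 1/3) = 52/3; numerator = 4(99/70) + 1(39/14) = 591/70; a_4 = (591/70)/(52/3) = 1773/3640

r = 1; a_0 = 1; a_1 = 3; a_2 = 39/14; a_3 = 99/70; a_4 = 1773/3640


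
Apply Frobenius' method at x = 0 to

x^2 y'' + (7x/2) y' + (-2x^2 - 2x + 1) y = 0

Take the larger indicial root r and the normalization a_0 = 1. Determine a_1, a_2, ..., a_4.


Write in Frobenius form y'' + (p(x)/x) y' + (q(x)/x^2) y = 0:
  p(x) = 7/2,  q(x) = -2x^2 - 2x + 1.
Indicial equation: r(r-1) + (7/2) r + (1) = 0 -> roots r_1 = -1/2, r_2 = -2.
Take r = r_1 = -1/2. Let y(x) = x^r sum_{n>=0} a_n x^n with a_0 = 1.
Substitute y = x^r sum a_n x^n and match x^{r+n}. The recurrence is
  D(n) a_n - 2 a_{n-1} - 2 a_{n-2} = 0,  where D(n) = (r+n)(r+n-1) + (7/2)(r+n) + (1).
  a_n = [2 a_{n-1} + 2 a_{n-2}] / D(n).
Since the indicial polynomial factors as (r - r_1)(r - r_2), D(n) = (r_1 + n - r_1)(r_1 + n - r_2) = n(n + 3/2).
Evaluating step by step (a_0 = 1):
  n = 1: D(1) = 1(1 + 3/2) = 5/2; numerator = 2(1) = 2; a_1 = (2)/(5/2) = 4/5
  n = 2: D(2) = 2(2 + 3/2) = 7; numerator = 2(4/5) + 2(1) = 18/5; a_2 = (18/5)/(7) = 18/35
  n = 3: D(3) = 3(3 + 3/2) = 27/2; numerator = 2(18/35) + 2(4/5) = 92/35; a_3 = (92/35)/(27/2) = 184/945
  n = 4: D(4) = 4(4 + 3/2) = 22; numerator = 2(184/945) + 2(18/35) = 268/189; a_4 = (268/189)/(22) = 134/2079

r = -1/2; a_0 = 1; a_1 = 4/5; a_2 = 18/35; a_3 = 184/945; a_4 = 134/2079


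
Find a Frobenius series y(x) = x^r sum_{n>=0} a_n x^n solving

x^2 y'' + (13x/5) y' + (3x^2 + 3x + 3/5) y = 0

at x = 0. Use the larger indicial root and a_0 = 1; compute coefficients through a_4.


Write in Frobenius form y'' + (p(x)/x) y' + (q(x)/x^2) y = 0:
  p(x) = 13/5,  q(x) = 3x^2 + 3x + 3/5.
Indicial equation: r(r-1) + (13/5) r + (3/5) = 0 -> roots r_1 = -3/5, r_2 = -1.
Take r = r_1 = -3/5. Let y(x) = x^r sum_{n>=0} a_n x^n with a_0 = 1.
Substitute y = x^r sum a_n x^n and match x^{r+n}. The recurrence is
  D(n) a_n + 3 a_{n-1} + 3 a_{n-2} = 0,  where D(n) = (r+n)(r+n-1) + (13/5)(r+n) + (3/5).
  a_n = [-3 a_{n-1} - 3 a_{n-2}] / D(n).
Since the indicial polynomial factors as (r - r_1)(r - r_2), D(n) = (r_1 + n - r_1)(r_1 + n - r_2) = n(n + 2/5).
Evaluating step by step (a_0 = 1):
  n = 1: D(1) = 1(1 + 2/5) = 7/5; numerator = -3(1) = -3; a_1 = (-3)/(7/5) = -15/7
  n = 2: D(2) = 2(2 + 2/5) = 24/5; numerator = -3(-15/7) - 3(1) = 24/7; a_2 = (24/7)/(24/5) = 5/7
  n = 3: D(3) = 3(3 + 2/5) = 51/5; numerator = -3(5/7) - 3(-15/7) = 30/7; a_3 = (30/7)/(51/5) = 50/119
  n = 4: D(4) = 4(4 + 2/5) = 88/5; numerator = -3(50/119) - 3(5/7) = -405/119; a_4 = (-405/119)/(88/5) = -2025/10472

r = -3/5; a_0 = 1; a_1 = -15/7; a_2 = 5/7; a_3 = 50/119; a_4 = -2025/10472


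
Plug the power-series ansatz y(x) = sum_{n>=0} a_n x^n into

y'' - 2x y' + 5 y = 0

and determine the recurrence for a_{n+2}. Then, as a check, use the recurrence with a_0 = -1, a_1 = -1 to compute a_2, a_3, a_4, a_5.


Substitute y = sum_n a_n x^n.
y''(x) has coefficient (n+2)(n+1) a_{n+2} at x^n;
-2 x y'(x) has coefficient -2 n a_n at x^n (shift);
5 y(x) has coefficient 5 a_n at x^n.
Matching x^n: (n+2)(n+1) a_{n+2} + (-2n + 5) a_n = 0.
Thus a_{n+2} = (2n - 5) / ((n+1)(n+2)) * a_n.

Check with a_0 = -1, a_1 = -1 (apply the recurrence for n = 0, 1, 2, 3): a_0 = -1, a_1 = -1, a_2 = 5/2, a_3 = 1/2, a_4 = -5/24, a_5 = 1/40.

a_(n+2) = (2n - 5) / ((n+1)(n+2)) * a_n; check: a_0 = -1, a_1 = -1, a_2 = 5/2, a_3 = 1/2, a_4 = -5/24, a_5 = 1/40


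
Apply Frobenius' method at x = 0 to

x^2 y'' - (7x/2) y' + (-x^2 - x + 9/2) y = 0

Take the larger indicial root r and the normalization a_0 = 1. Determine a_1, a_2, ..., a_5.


Write in Frobenius form y'' + (p(x)/x) y' + (q(x)/x^2) y = 0:
  p(x) = -7/2,  q(x) = -x^2 - x + 9/2.
Indicial equation: r(r-1) + (-7/2) r + (9/2) = 0 -> roots r_1 = 3, r_2 = 3/2.
Take r = r_1 = 3. Let y(x) = x^r sum_{n>=0} a_n x^n with a_0 = 1.
Substitute y = x^r sum a_n x^n and match x^{r+n}. The recurrence is
  D(n) a_n - 1 a_{n-1} - 1 a_{n-2} = 0,  where D(n) = (r+n)(r+n-1) + (-7/2)(r+n) + (9/2).
  a_n = [1 a_{n-1} + 1 a_{n-2}] / D(n).
Since the indicial polynomial factors as (r - r_1)(r - r_2), D(n) = (r_1 + n - r_1)(r_1 + n - r_2) = n(n + 3/2).
Evaluating step by step (a_0 = 1):
  n = 1: D(1) = 1(1 + 3/2) = 5/2; numerator = 1(1) = 1; a_1 = (1)/(5/2) = 2/5
  n = 2: D(2) = 2(2 + 3/2) = 7; numerator = 1(2/5) + 1(1) = 7/5; a_2 = (7/5)/(7) = 1/5
  n = 3: D(3) = 3(3 + 3/2) = 27/2; numerator = 1(1/5) + 1(2/5) = 3/5; a_3 = (3/5)/(27/2) = 2/45
  n = 4: D(4) = 4(4 + 3/2) = 22; numerator = 1(2/45) + 1(1/5) = 11/45; a_4 = (11/45)/(22) = 1/90
  n = 5: D(5) = 5(5 + 3/2) = 65/2; numerator = 1(1/90) + 1(2/45) = 1/18; a_5 = (1/18)/(65/2) = 1/585

r = 3; a_0 = 1; a_1 = 2/5; a_2 = 1/5; a_3 = 2/45; a_4 = 1/90; a_5 = 1/585


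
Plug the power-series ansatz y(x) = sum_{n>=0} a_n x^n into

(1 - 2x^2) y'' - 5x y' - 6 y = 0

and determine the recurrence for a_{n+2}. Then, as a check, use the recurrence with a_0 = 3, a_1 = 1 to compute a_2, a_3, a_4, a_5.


Substitute y = sum_n a_n x^n.
(1 - 2 x^2) y'' contributes (n+2)(n+1) a_{n+2} - 2 n(n-1) a_n at x^n.
-5 x y'(x) contributes -5 n a_n at x^n.
-6 y(x) contributes -6 a_n at x^n.
Matching x^n: (n+2)(n+1) a_{n+2} + (-2 n(n-1) - 5 n - 6) a_n = 0.
Thus a_{n+2} = (2 n(n-1) + 5 n + 6) / ((n+1)(n+2)) * a_n.

Check with a_0 = 3, a_1 = 1 (apply the recurrence for n = 0, 1, 2, 3): a_0 = 3, a_1 = 1, a_2 = 9, a_3 = 11/6, a_4 = 15, a_5 = 121/40.

a_(n+2) = (2 n(n-1) + 5 n + 6) / ((n+1)(n+2)) * a_n; check: a_0 = 3, a_1 = 1, a_2 = 9, a_3 = 11/6, a_4 = 15, a_5 = 121/40


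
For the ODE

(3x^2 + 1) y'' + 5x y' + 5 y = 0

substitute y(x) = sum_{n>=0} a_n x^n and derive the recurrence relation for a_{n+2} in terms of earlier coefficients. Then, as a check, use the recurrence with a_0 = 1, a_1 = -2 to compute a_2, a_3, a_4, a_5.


Substitute y = sum_n a_n x^n.
(1 + 3 x^2) y'' contributes (n+2)(n+1) a_{n+2} + 3 n(n-1) a_n at x^n.
5 x y'(x) contributes 5 n a_n at x^n.
5 y(x) contributes 5 a_n at x^n.
Matching x^n: (n+2)(n+1) a_{n+2} + (3 n(n-1) + 5 n + 5) a_n = 0.
Thus a_{n+2} = (-3 n(n-1) - 5 n - 5) / ((n+1)(n+2)) * a_n.

Check with a_0 = 1, a_1 = -2 (apply the recurrence for n = 0, 1, 2, 3): a_0 = 1, a_1 = -2, a_2 = -5/2, a_3 = 10/3, a_4 = 35/8, a_5 = -19/3.

a_(n+2) = (-3 n(n-1) - 5 n - 5) / ((n+1)(n+2)) * a_n; check: a_0 = 1, a_1 = -2, a_2 = -5/2, a_3 = 10/3, a_4 = 35/8, a_5 = -19/3


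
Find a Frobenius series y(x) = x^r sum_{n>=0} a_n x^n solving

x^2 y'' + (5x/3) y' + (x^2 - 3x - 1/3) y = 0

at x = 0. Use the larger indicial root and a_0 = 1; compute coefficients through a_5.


Write in Frobenius form y'' + (p(x)/x) y' + (q(x)/x^2) y = 0:
  p(x) = 5/3,  q(x) = x^2 - 3x - 1/3.
Indicial equation: r(r-1) + (5/3) r + (-1/3) = 0 -> roots r_1 = 1/3, r_2 = -1.
Take r = r_1 = 1/3. Let y(x) = x^r sum_{n>=0} a_n x^n with a_0 = 1.
Substitute y = x^r sum a_n x^n and match x^{r+n}. The recurrence is
  D(n) a_n - 3 a_{n-1} + 1 a_{n-2} = 0,  where D(n) = (r+n)(r+n-1) + (5/3)(r+n) + (-1/3).
  a_n = [3 a_{n-1} - 1 a_{n-2}] / D(n).
Since the indicial polynomial factors as (r - r_1)(r - r_2), D(n) = (r_1 + n - r_1)(r_1 + n - r_2) = n(n + 4/3).
Evaluating step by step (a_0 = 1):
  n = 1: D(1) = 1(1 + 4/3) = 7/3; numerator = 3(1) = 3; a_1 = (3)/(7/3) = 9/7
  n = 2: D(2) = 2(2 + 4/3) = 20/3; numerator = 3(9/7) - 1(1) = 20/7; a_2 = (20/7)/(20/3) = 3/7
  n = 3: D(3) = 3(3 + 4/3) = 13; numerator = 3(3/7) - 1(9/7) = 0; a_3 = (0)/(13) = 0
  n = 4: D(4) = 4(4 + 4/3) = 64/3; numerator = 3(0) - 1(3/7) = -3/7; a_4 = (-3/7)/(64/3) = -9/448
  n = 5: D(5) = 5(5 + 4/3) = 95/3; numerator = 3(-9/448) - 1(0) = -27/448; a_5 = (-27/448)/(95/3) = -81/42560

r = 1/3; a_0 = 1; a_1 = 9/7; a_2 = 3/7; a_3 = 0; a_4 = -9/448; a_5 = -81/42560


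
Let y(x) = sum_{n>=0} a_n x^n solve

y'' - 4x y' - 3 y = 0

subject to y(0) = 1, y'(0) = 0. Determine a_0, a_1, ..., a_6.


Ansatz: y(x) = sum_{n>=0} a_n x^n, so y'(x) = sum_{n>=1} n a_n x^(n-1) and y''(x) = sum_{n>=2} n(n-1) a_n x^(n-2).
Substitute into P(x) y'' + Q(x) y' + R(x) y = 0 with P(x) = 1, Q(x) = -4x, R(x) = -3, and match powers of x.
Initial conditions: a_0 = 1, a_1 = 0.
Setting the coefficient of each power of x to zero and solving order by order (substituting the coefficients already found):
  x^0: 2 a_2 - 3 a_0 = 0  ->  2 a_2 = 3 a_0 = 3  ->  a_2 = 3/2
  x^1: 6 a_3 - 7 a_1 = 0  ->  6 a_3 = 7 a_1 = 0  ->  a_3 = 0
  x^2: 12 a_4 - 11 a_2 = 0  ->  12 a_4 = 11 a_2 = 33/2  ->  a_4 = 11/8
  x^3: 20 a_5 - 15 a_3 = 0  ->  20 a_5 = 15 a_3 = 0  ->  a_5 = 0
  x^4: 30 a_6 - 19 a_4 = 0  ->  30 a_6 = 19 a_4 = 209/8  ->  a_6 = 209/240
Truncated series: y(x) = 1 + (3/2) x^2 + (11/8) x^4 + (209/240) x^6 + O(x^7).

a_0 = 1; a_1 = 0; a_2 = 3/2; a_3 = 0; a_4 = 11/8; a_5 = 0; a_6 = 209/240


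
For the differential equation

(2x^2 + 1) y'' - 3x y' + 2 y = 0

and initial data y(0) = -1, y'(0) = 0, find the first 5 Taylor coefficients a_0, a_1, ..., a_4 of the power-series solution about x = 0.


Ansatz: y(x) = sum_{n>=0} a_n x^n, so y'(x) = sum_{n>=1} n a_n x^(n-1) and y''(x) = sum_{n>=2} n(n-1) a_n x^(n-2).
Substitute into P(x) y'' + Q(x) y' + R(x) y = 0 with P(x) = 2x^2 + 1, Q(x) = -3x, R(x) = 2, and match powers of x.
Initial conditions: a_0 = -1, a_1 = 0.
Setting the coefficient of each power of x to zero and solving order by order (substituting the coefficients already found):
  x^0: 2 a_2 + 2 a_0 = 0  ->  2 a_2 = -2 a_0 = 2  ->  a_2 = 1
  x^1: 6 a_3 - a_1 = 0  ->  6 a_3 = a_1 = 0  ->  a_3 = 0
  x^2: 12 a_4 = 0  ->  a_4 = 0
Truncated series: y(x) = -1 + x^2 + O(x^5).

a_0 = -1; a_1 = 0; a_2 = 1; a_3 = 0; a_4 = 0


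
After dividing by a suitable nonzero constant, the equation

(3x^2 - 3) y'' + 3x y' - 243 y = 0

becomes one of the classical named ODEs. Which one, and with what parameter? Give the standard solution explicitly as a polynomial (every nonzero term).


All three coefficients share the factor -3; dividing through by -3 gives  (1 - x^2) y'' - x y' + 81 y = 0.
This matches the Chebyshev equation (1 - x^2) y'' - x y' + n^2 y = 0 (note the -x y' term, not -2x y') with n^2 = 81, so n = 9; the polynomial solution is T_9(x).
With y = sum_k a_k x^k, matching x^k gives (k+2)(k+1) a_{k+2} = (k^2 - n^2) a_k = (k - 9)(k + 9) a_k. The right side vanishes at k = 9, so the series with the parity of 9 terminates at degree 9.
Standard normalization: leading coefficient of T_n is 2^(n-1), so a_9 = 2^8 = 256. Work downward with a_k = (k+1)(k+2) a_{k+2} / ((k - 9)(k + 9)):
  a_7 = (8)(9)(256) / ((7 - 9)(7 + 9)) = 18432/(-32) = -576
  a_5 = (6)(7)(-576) / ((5 - 9)(5 + 9)) = -24192/(-56) = 432
  a_3 = (4)(5)(432) / ((3 - 9)(3 + 9)) = 8640/(-72) = -120
  a_1 = (2)(3)(-120) / ((1 - 9)(1 + 9)) = -720/(-80) = 9
Hence T_9(x) = 256 x^9 - 576 x^7 + 432 x^5 - 120 x^3 + 9 x.

T_9(x); series = 256 x^9 - 576 x^7 + 432 x^5 - 120 x^3 + 9 x


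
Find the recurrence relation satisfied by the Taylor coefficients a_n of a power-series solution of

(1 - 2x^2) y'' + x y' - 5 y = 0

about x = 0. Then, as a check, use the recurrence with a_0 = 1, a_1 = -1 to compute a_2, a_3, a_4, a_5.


Substitute y = sum_n a_n x^n.
(1 - 2 x^2) y'' contributes (n+2)(n+1) a_{n+2} - 2 n(n-1) a_n at x^n.
x y'(x) contributes n a_n at x^n.
-5 y(x) contributes -5 a_n at x^n.
Matching x^n: (n+2)(n+1) a_{n+2} + (-2 n(n-1) + n - 5) a_n = 0.
Thus a_{n+2} = (2 n(n-1) - n + 5) / ((n+1)(n+2)) * a_n.

Check with a_0 = 1, a_1 = -1 (apply the recurrence for n = 0, 1, 2, 3): a_0 = 1, a_1 = -1, a_2 = 5/2, a_3 = -2/3, a_4 = 35/24, a_5 = -7/15.

a_(n+2) = (2 n(n-1) - n + 5) / ((n+1)(n+2)) * a_n; check: a_0 = 1, a_1 = -1, a_2 = 5/2, a_3 = -2/3, a_4 = 35/24, a_5 = -7/15


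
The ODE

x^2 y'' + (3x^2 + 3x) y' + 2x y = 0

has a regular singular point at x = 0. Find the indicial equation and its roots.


Divide by x^2 to reach normal form y'' + P_1(x) y' + P_2(x) y = 0 with P_1(x) = 3 + 3/x and P_2(x) = 2/x.
x = 0 is a singular point because the y'-coefficient 3 + 3/x has a pole at x = 0 and the y-coefficient 2/x has a pole at x = 0.
It is a regular singular point because x P_1(x) = p(x) = 3x + 3 and x^2 P_2(x) = q(x) = 2x are polynomials, hence analytic at x = 0.
p(0) = 3,  q(0) = 0.
Indicial equation: r(r-1) + p(0) r + q(0) = 0, i.e. r^2 + (p(0) - 1) r + q(0) = 0, i.e. r^2 + 2 r = 0.
Discriminant: (2)^2 - 4(0) = 4, so r = (-2 ± 2)/2.
Solving: r_1 = 0, r_2 = -2.

indicial: r^2 + 2 r = 0; roots r_1 = 0, r_2 = -2


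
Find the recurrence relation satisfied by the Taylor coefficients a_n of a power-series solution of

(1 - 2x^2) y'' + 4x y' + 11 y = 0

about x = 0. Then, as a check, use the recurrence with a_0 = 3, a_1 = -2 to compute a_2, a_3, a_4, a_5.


Substitute y = sum_n a_n x^n.
(1 - 2 x^2) y'' contributes (n+2)(n+1) a_{n+2} - 2 n(n-1) a_n at x^n.
4 x y'(x) contributes 4 n a_n at x^n.
11 y(x) contributes 11 a_n at x^n.
Matching x^n: (n+2)(n+1) a_{n+2} + (-2 n(n-1) + 4 n + 11) a_n = 0.
Thus a_{n+2} = (2 n(n-1) - 4 n - 11) / ((n+1)(n+2)) * a_n.

Check with a_0 = 3, a_1 = -2 (apply the recurrence for n = 0, 1, 2, 3): a_0 = 3, a_1 = -2, a_2 = -33/2, a_3 = 5, a_4 = 165/8, a_5 = -11/4.

a_(n+2) = (2 n(n-1) - 4 n - 11) / ((n+1)(n+2)) * a_n; check: a_0 = 3, a_1 = -2, a_2 = -33/2, a_3 = 5, a_4 = 165/8, a_5 = -11/4


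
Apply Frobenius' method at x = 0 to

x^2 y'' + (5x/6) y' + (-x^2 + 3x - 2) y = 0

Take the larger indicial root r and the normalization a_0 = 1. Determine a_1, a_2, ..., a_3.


Write in Frobenius form y'' + (p(x)/x) y' + (q(x)/x^2) y = 0:
  p(x) = 5/6,  q(x) = -x^2 + 3x - 2.
Indicial equation: r(r-1) + (5/6) r + (-2) = 0 -> roots r_1 = 3/2, r_2 = -4/3.
Take r = r_1 = 3/2. Let y(x) = x^r sum_{n>=0} a_n x^n with a_0 = 1.
Substitute y = x^r sum a_n x^n and match x^{r+n}. The recurrence is
  D(n) a_n + 3 a_{n-1} - 1 a_{n-2} = 0,  where D(n) = (r+n)(r+n-1) + (5/6)(r+n) + (-2).
  a_n = [-3 a_{n-1} + 1 a_{n-2}] / D(n).
Since the indicial polynomial factors as (r - r_1)(r - r_2), D(n) = (r_1 + n - r_1)(r_1 + n - r_2) = n(n + 17/6).
Evaluating step by step (a_0 = 1):
  n = 1: D(1) = 1(1 + 17/6) = 23/6; numerator = -3(1) = -3; a_1 = (-3)/(23/6) = -18/23
  n = 2: D(2) = 2(2 + 17/6) = 29/3; numerator = -3(-18/23) + 1(1) = 77/23; a_2 = (77/23)/(29/3) = 231/667
  n = 3: D(3) = 3(3 + 17/6) = 35/2; numerator = -3(231/667) + 1(-18/23) = -1215/667; a_3 = (-1215/667)/(35/2) = -486/4669

r = 3/2; a_0 = 1; a_1 = -18/23; a_2 = 231/667; a_3 = -486/4669


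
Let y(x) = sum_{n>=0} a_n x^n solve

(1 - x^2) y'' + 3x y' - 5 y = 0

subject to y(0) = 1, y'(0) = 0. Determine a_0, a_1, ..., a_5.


Ansatz: y(x) = sum_{n>=0} a_n x^n, so y'(x) = sum_{n>=1} n a_n x^(n-1) and y''(x) = sum_{n>=2} n(n-1) a_n x^(n-2).
Substitute into P(x) y'' + Q(x) y' + R(x) y = 0 with P(x) = 1 - x^2, Q(x) = 3x, R(x) = -5, and match powers of x.
Initial conditions: a_0 = 1, a_1 = 0.
Setting the coefficient of each power of x to zero and solving order by order (substituting the coefficients already found):
  x^0: 2 a_2 - 5 a_0 = 0  ->  2 a_2 = 5 a_0 = 5  ->  a_2 = 5/2
  x^1: 6 a_3 - 2 a_1 = 0  ->  6 a_3 = 2 a_1 = 0  ->  a_3 = 0
  x^2: 12 a_4 - a_2 = 0  ->  12 a_4 = a_2 = 5/2  ->  a_4 = 5/24
  x^3: 20 a_5 - 2 a_3 = 0  ->  20 a_5 = 2 a_3 = 0  ->  a_5 = 0
Truncated series: y(x) = 1 + (5/2) x^2 + (5/24) x^4 + O(x^6).

a_0 = 1; a_1 = 0; a_2 = 5/2; a_3 = 0; a_4 = 5/24; a_5 = 0


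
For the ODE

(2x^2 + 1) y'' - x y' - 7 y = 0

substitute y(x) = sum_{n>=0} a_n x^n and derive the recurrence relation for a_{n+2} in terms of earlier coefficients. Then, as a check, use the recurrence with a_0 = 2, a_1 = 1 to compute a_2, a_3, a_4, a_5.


Substitute y = sum_n a_n x^n.
(1 + 2 x^2) y'' contributes (n+2)(n+1) a_{n+2} + 2 n(n-1) a_n at x^n.
-x y'(x) contributes -n a_n at x^n.
-7 y(x) contributes -7 a_n at x^n.
Matching x^n: (n+2)(n+1) a_{n+2} + (2 n(n-1) - n - 7) a_n = 0.
Thus a_{n+2} = (-2 n(n-1) + n + 7) / ((n+1)(n+2)) * a_n.

Check with a_0 = 2, a_1 = 1 (apply the recurrence for n = 0, 1, 2, 3): a_0 = 2, a_1 = 1, a_2 = 7, a_3 = 4/3, a_4 = 35/12, a_5 = -2/15.

a_(n+2) = (-2 n(n-1) + n + 7) / ((n+1)(n+2)) * a_n; check: a_0 = 2, a_1 = 1, a_2 = 7, a_3 = 4/3, a_4 = 35/12, a_5 = -2/15


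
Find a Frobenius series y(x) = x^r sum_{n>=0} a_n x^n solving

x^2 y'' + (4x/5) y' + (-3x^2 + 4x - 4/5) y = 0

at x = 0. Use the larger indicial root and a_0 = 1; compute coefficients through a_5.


Write in Frobenius form y'' + (p(x)/x) y' + (q(x)/x^2) y = 0:
  p(x) = 4/5,  q(x) = -3x^2 + 4x - 4/5.
Indicial equation: r(r-1) + (4/5) r + (-4/5) = 0 -> roots r_1 = 1, r_2 = -4/5.
Take r = r_1 = 1. Let y(x) = x^r sum_{n>=0} a_n x^n with a_0 = 1.
Substitute y = x^r sum a_n x^n and match x^{r+n}. The recurrence is
  D(n) a_n + 4 a_{n-1} - 3 a_{n-2} = 0,  where D(n) = (r+n)(r+n-1) + (4/5)(r+n) + (-4/5).
  a_n = [-4 a_{n-1} + 3 a_{n-2}] / D(n).
Since the indicial polynomial factors as (r - r_1)(r - r_2), D(n) = (r_1 + n - r_1)(r_1 + n - r_2) = n(n + 9/5).
Evaluating step by step (a_0 = 1):
  n = 1: D(1) = 1(1 + 9/5) = 14/5; numerator = -4(1) = -4; a_1 = (-4)/(14/5) = -10/7
  n = 2: D(2) = 2(2 + 9/5) = 38/5; numerator = -4(-10/7) + 3(1) = 61/7; a_2 = (61/7)/(38/5) = 305/266
  n = 3: D(3) = 3(3 + 9/5) = 72/5; numerator = -4(305/266) + 3(-10/7) = -1180/133; a_3 = (-1180/133)/(72/5) = -1475/2394
  n = 4: D(4) = 4(4 + 9/5) = 116/5; numerator = -4(-1475/2394) + 3(305/266) = 14135/2394; a_4 = (14135/2394)/(116/5) = 70675/277704
  n = 5: D(5) = 5(5 + 9/5) = 34; numerator = -4(70675/277704) + 3(-1475/2394) = -99500/34713; a_5 = (-99500/34713)/(34) = -49750/590121

r = 1; a_0 = 1; a_1 = -10/7; a_2 = 305/266; a_3 = -1475/2394; a_4 = 70675/277704; a_5 = -49750/590121


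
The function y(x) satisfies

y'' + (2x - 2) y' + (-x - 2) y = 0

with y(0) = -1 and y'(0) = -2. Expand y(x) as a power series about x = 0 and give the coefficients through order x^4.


Ansatz: y(x) = sum_{n>=0} a_n x^n, so y'(x) = sum_{n>=1} n a_n x^(n-1) and y''(x) = sum_{n>=2} n(n-1) a_n x^(n-2).
Substitute into P(x) y'' + Q(x) y' + R(x) y = 0 with P(x) = 1, Q(x) = 2x - 2, R(x) = -x - 2, and match powers of x.
Initial conditions: a_0 = -1, a_1 = -2.
Setting the coefficient of each power of x to zero and solving order by order (substituting the coefficients already found):
  x^0: 2 a_2 - 2 a_1 - 2 a_0 = 0  ->  2 a_2 = 2 a_1 + 2 a_0 = -6  ->  a_2 = -3
  x^1: 6 a_3 - 4 a_2 - a_0 = 0  ->  6 a_3 = 4 a_2 + a_0 = -13  ->  a_3 = -13/6
  x^2: 12 a_4 - 6 a_3 + 2 a_2 - a_1 = 0  ->  12 a_4 = 6 a_3 - 2 a_2 + a_1 = -9  ->  a_4 = -3/4
Truncated series: y(x) = -1 - 2 x - 3 x^2 - (13/6) x^3 - (3/4) x^4 + O(x^5).

a_0 = -1; a_1 = -2; a_2 = -3; a_3 = -13/6; a_4 = -3/4


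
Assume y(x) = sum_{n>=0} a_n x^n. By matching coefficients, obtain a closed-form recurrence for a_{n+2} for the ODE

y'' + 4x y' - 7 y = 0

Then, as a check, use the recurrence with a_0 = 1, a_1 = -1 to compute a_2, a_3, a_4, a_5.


Substitute y = sum_n a_n x^n.
y''(x) has coefficient (n+2)(n+1) a_{n+2} at x^n;
4 x y'(x) has coefficient 4 n a_n at x^n (shift);
-7 y(x) has coefficient -7 a_n at x^n.
Matching x^n: (n+2)(n+1) a_{n+2} + (4n - 7) a_n = 0.
Thus a_{n+2} = (-4n + 7) / ((n+1)(n+2)) * a_n.

Check with a_0 = 1, a_1 = -1 (apply the recurrence for n = 0, 1, 2, 3): a_0 = 1, a_1 = -1, a_2 = 7/2, a_3 = -1/2, a_4 = -7/24, a_5 = 1/8.

a_(n+2) = (-4n + 7) / ((n+1)(n+2)) * a_n; check: a_0 = 1, a_1 = -1, a_2 = 7/2, a_3 = -1/2, a_4 = -7/24, a_5 = 1/8


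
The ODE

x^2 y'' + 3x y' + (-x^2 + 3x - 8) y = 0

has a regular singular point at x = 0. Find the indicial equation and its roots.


Divide by x^2 to reach normal form y'' + P_1(x) y' + P_2(x) y = 0 with P_1(x) = 3/x and P_2(x) = -1 + 3/x - 8/x^2.
x = 0 is a singular point because the y'-coefficient 3/x has a pole at x = 0 and the y-coefficient -1 + 3/x - 8/x^2 has a pole at x = 0.
It is a regular singular point because x P_1(x) = p(x) = 3 and x^2 P_2(x) = q(x) = -x^2 + 3x - 8 are polynomials, hence analytic at x = 0.
p(0) = 3,  q(0) = -8.
Indicial equation: r(r-1) + p(0) r + q(0) = 0, i.e. r^2 + (p(0) - 1) r + q(0) = 0, i.e. r^2 + 2 r - 8 = 0.
Discriminant: (2)^2 - 4(-8) = 36, so r = (-2 ± 6)/2.
Solving: r_1 = 2, r_2 = -4.

indicial: r^2 + 2 r - 8 = 0; roots r_1 = 2, r_2 = -4


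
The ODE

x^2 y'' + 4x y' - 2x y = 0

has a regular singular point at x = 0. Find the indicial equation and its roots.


Divide by x^2 to reach normal form y'' + P_1(x) y' + P_2(x) y = 0 with P_1(x) = 4/x and P_2(x) = -2/x.
x = 0 is a singular point because the y'-coefficient 4/x has a pole at x = 0 and the y-coefficient -2/x has a pole at x = 0.
It is a regular singular point because x P_1(x) = p(x) = 4 and x^2 P_2(x) = q(x) = -2x are polynomials, hence analytic at x = 0.
p(0) = 4,  q(0) = 0.
Indicial equation: r(r-1) + p(0) r + q(0) = 0, i.e. r^2 + (p(0) - 1) r + q(0) = 0, i.e. r^2 + 3 r = 0.
Discriminant: (3)^2 - 4(0) = 9, so r = (-3 ± 3)/2.
Solving: r_1 = 0, r_2 = -3.

indicial: r^2 + 3 r = 0; roots r_1 = 0, r_2 = -3


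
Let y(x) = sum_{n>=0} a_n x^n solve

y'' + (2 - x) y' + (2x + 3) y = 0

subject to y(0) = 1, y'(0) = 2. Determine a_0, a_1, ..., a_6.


Ansatz: y(x) = sum_{n>=0} a_n x^n, so y'(x) = sum_{n>=1} n a_n x^(n-1) and y''(x) = sum_{n>=2} n(n-1) a_n x^(n-2).
Substitute into P(x) y'' + Q(x) y' + R(x) y = 0 with P(x) = 1, Q(x) = 2 - x, R(x) = 2x + 3, and match powers of x.
Initial conditions: a_0 = 1, a_1 = 2.
Setting the coefficient of each power of x to zero and solving order by order (substituting the coefficients already found):
  x^0: 2 a_2 + 2 a_1 + 3 a_0 = 0  ->  2 a_2 = -2 a_1 - 3 a_0 = -7  ->  a_2 = -7/2
  x^1: 6 a_3 + 4 a_2 + 2 a_1 + 2 a_0 = 0  ->  6 a_3 = -4 a_2 - 2 a_1 - 2 a_0 = 8  ->  a_3 = 4/3
  x^2: 12 a_4 + 6 a_3 + a_2 + 2 a_1 = 0  ->  12 a_4 = -6 a_3 - a_2 - 2 a_1 = -17/2  ->  a_4 = -17/24
  x^3: 20 a_5 + 8 a_4 + 2 a_2 = 0  ->  20 a_5 = -8 a_4 - 2 a_2 = 38/3  ->  a_5 = 19/30
  x^4: 30 a_6 + 10 a_5 - a_4 + 2 a_3 = 0  ->  30 a_6 = -10 a_5 + a_4 - 2 a_3 = -233/24  ->  a_6 = -233/720
Truncated series: y(x) = 1 + 2 x - (7/2) x^2 + (4/3) x^3 - (17/24) x^4 + (19/30) x^5 - (233/720) x^6 + O(x^7).

a_0 = 1; a_1 = 2; a_2 = -7/2; a_3 = 4/3; a_4 = -17/24; a_5 = 19/30; a_6 = -233/720


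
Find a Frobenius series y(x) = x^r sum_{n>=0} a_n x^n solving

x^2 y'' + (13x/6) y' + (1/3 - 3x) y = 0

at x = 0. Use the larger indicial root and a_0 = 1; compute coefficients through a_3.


Write in Frobenius form y'' + (p(x)/x) y' + (q(x)/x^2) y = 0:
  p(x) = 13/6,  q(x) = 1/3 - 3x.
Indicial equation: r(r-1) + (13/6) r + (1/3) = 0 -> roots r_1 = -1/2, r_2 = -2/3.
Take r = r_1 = -1/2. Let y(x) = x^r sum_{n>=0} a_n x^n with a_0 = 1.
Substitute y = x^r sum a_n x^n and match x^{r+n}. The recurrence is
  D(n) a_n - 3 a_{n-1} = 0,  where D(n) = (r+n)(r+n-1) + (13/6)(r+n) + (1/3).
  a_n = 3 / D(n) * a_{n-1}.
Since the indicial polynomial factors as (r - r_1)(r - r_2), D(n) = (r_1 + n - r_1)(r_1 + n - r_2) = n(n + 1/6).
Evaluating step by step (a_0 = 1):
  n = 1: D(1) = 1(1 + 1/6) = 7/6; numerator = 3(1) = 3; a_1 = (3)/(7/6) = 18/7
  n = 2: D(2) = 2(2 + 1/6) = 13/3; numerator = 3(18/7) = 54/7; a_2 = (54/7)/(13/3) = 162/91
  n = 3: D(3) = 3(3 + 1/6) = 19/2; numerator = 3(162/91) = 486/91; a_3 = (486/91)/(19/2) = 972/1729

r = -1/2; a_0 = 1; a_1 = 18/7; a_2 = 162/91; a_3 = 972/1729


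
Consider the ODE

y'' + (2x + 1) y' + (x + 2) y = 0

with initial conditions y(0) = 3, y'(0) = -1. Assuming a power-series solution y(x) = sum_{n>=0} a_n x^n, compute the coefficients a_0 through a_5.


Ansatz: y(x) = sum_{n>=0} a_n x^n, so y'(x) = sum_{n>=1} n a_n x^(n-1) and y''(x) = sum_{n>=2} n(n-1) a_n x^(n-2).
Substitute into P(x) y'' + Q(x) y' + R(x) y = 0 with P(x) = 1, Q(x) = 2x + 1, R(x) = x + 2, and match powers of x.
Initial conditions: a_0 = 3, a_1 = -1.
Setting the coefficient of each power of x to zero and solving order by order (substituting the coefficients already found):
  x^0: 2 a_2 + a_1 + 2 a_0 = 0  ->  2 a_2 = -a_1 - 2 a_0 = -5  ->  a_2 = -5/2
  x^1: 6 a_3 + 2 a_2 + 4 a_1 + a_0 = 0  ->  6 a_3 = -2 a_2 - 4 a_1 - a_0 = 6  ->  a_3 = 1
  x^2: 12 a_4 + 3 a_3 + 6 a_2 + a_1 = 0  ->  12 a_4 = -3 a_3 - 6 a_2 - a_1 = 13  ->  a_4 = 13/12
  x^3: 20 a_5 + 4 a_4 + 8 a_3 + a_2 = 0  ->  20 a_5 = -4 a_4 - 8 a_3 - a_2 = -59/6  ->  a_5 = -59/120
Truncated series: y(x) = 3 - x - (5/2) x^2 + x^3 + (13/12) x^4 - (59/120) x^5 + O(x^6).

a_0 = 3; a_1 = -1; a_2 = -5/2; a_3 = 1; a_4 = 13/12; a_5 = -59/120


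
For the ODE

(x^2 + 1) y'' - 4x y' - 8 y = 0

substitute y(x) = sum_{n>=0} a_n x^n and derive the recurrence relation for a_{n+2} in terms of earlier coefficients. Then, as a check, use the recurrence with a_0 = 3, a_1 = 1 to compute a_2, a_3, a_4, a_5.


Substitute y = sum_n a_n x^n.
(1 + 1 x^2) y'' contributes (n+2)(n+1) a_{n+2} + n(n-1) a_n at x^n.
-4 x y'(x) contributes -4 n a_n at x^n.
-8 y(x) contributes -8 a_n at x^n.
Matching x^n: (n+2)(n+1) a_{n+2} + (n(n-1) - 4 n - 8) a_n = 0.
Thus a_{n+2} = (-n(n-1) + 4 n + 8) / ((n+1)(n+2)) * a_n.

Check with a_0 = 3, a_1 = 1 (apply the recurrence for n = 0, 1, 2, 3): a_0 = 3, a_1 = 1, a_2 = 12, a_3 = 2, a_4 = 14, a_5 = 7/5.

a_(n+2) = (-n(n-1) + 4 n + 8) / ((n+1)(n+2)) * a_n; check: a_0 = 3, a_1 = 1, a_2 = 12, a_3 = 2, a_4 = 14, a_5 = 7/5


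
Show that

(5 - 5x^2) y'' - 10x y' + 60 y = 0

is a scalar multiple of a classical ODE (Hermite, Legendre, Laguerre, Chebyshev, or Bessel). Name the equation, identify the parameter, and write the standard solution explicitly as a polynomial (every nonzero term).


All three coefficients share the factor 5; dividing through by 5 gives  (1 - x^2) y'' - 2x y' + 12 y = 0.
This matches the Legendre equation (1 - x^2) y'' - 2x y' + n(n+1) y = 0 (note the -2x y' term) with n(n+1) = 12, so n = 3; the polynomial solution is P_3(x).
With y = sum_k a_k x^k, matching x^k gives (k+2)(k+1) a_{k+2} = [k(k+1) - n(n+1)] a_k = (k - 3)(k + 4) a_k. The right side vanishes at k = 3, so the series with the parity of 3 terminates at degree 3.
Standard normalization (P_n(1) = 1): leading coefficient (2n)!/(2^n (n!)^2) = 720/(8*36) = 5/2, so a_3 = 5/2. Work downward with a_k = (k+1)(k+2) a_{k+2} / ((k - 3)(k + 4)):
  a_1 = (2)(3)(5/2) / ((1 - 3)(1 + 4)) = 15/(-10) = -3/2
Hence P_3(x) = 5 x^3/2 - 3 x/2.

P_3(x); series = 5 x^3/2 - 3 x/2


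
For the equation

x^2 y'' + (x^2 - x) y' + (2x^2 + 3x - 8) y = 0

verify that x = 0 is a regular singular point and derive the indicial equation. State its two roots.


Divide by x^2 to reach normal form y'' + P_1(x) y' + P_2(x) y = 0 with P_1(x) = 1 - 1/x and P_2(x) = 2 + 3/x - 8/x^2.
x = 0 is a singular point because the y'-coefficient 1 - 1/x has a pole at x = 0 and the y-coefficient 2 + 3/x - 8/x^2 has a pole at x = 0.
It is a regular singular point because x P_1(x) = p(x) = x - 1 and x^2 P_2(x) = q(x) = 2x^2 + 3x - 8 are polynomials, hence analytic at x = 0.
p(0) = -1,  q(0) = -8.
Indicial equation: r(r-1) + p(0) r + q(0) = 0, i.e. r^2 + (p(0) - 1) r + q(0) = 0, i.e. r^2 - 2 r - 8 = 0.
Discriminant: (-2)^2 - 4(-8) = 36, so r = (2 ± 6)/2.
Solving: r_1 = 4, r_2 = -2.

indicial: r^2 - 2 r - 8 = 0; roots r_1 = 4, r_2 = -2


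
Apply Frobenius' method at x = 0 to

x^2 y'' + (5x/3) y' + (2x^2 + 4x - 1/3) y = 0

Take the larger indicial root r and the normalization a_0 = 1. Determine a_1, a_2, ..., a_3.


Write in Frobenius form y'' + (p(x)/x) y' + (q(x)/x^2) y = 0:
  p(x) = 5/3,  q(x) = 2x^2 + 4x - 1/3.
Indicial equation: r(r-1) + (5/3) r + (-1/3) = 0 -> roots r_1 = 1/3, r_2 = -1.
Take r = r_1 = 1/3. Let y(x) = x^r sum_{n>=0} a_n x^n with a_0 = 1.
Substitute y = x^r sum a_n x^n and match x^{r+n}. The recurrence is
  D(n) a_n + 4 a_{n-1} + 2 a_{n-2} = 0,  where D(n) = (r+n)(r+n-1) + (5/3)(r+n) + (-1/3).
  a_n = [-4 a_{n-1} - 2 a_{n-2}] / D(n).
Since the indicial polynomial factors as (r - r_1)(r - r_2), D(n) = (r_1 + n - r_1)(r_1 + n - r_2) = n(n + 4/3).
Evaluating step by step (a_0 = 1):
  n = 1: D(1) = 1(1 + 4/3) = 7/3; numerator = -4(1) = -4; a_1 = (-4)/(7/3) = -12/7
  n = 2: D(2) = 2(2 + 4/3) = 20/3; numerator = -4(-12/7) - 2(1) = 34/7; a_2 = (34/7)/(20/3) = 51/70
  n = 3: D(3) = 3(3 + 4/3) = 13; numerator = -4(51/70) - 2(-12/7) = 18/35; a_3 = (18/35)/(13) = 18/455

r = 1/3; a_0 = 1; a_1 = -12/7; a_2 = 51/70; a_3 = 18/455


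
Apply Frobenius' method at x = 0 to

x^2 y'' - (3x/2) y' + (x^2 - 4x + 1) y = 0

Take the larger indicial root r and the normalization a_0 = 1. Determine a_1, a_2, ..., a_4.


Write in Frobenius form y'' + (p(x)/x) y' + (q(x)/x^2) y = 0:
  p(x) = -3/2,  q(x) = x^2 - 4x + 1.
Indicial equation: r(r-1) + (-3/2) r + (1) = 0 -> roots r_1 = 2, r_2 = 1/2.
Take r = r_1 = 2. Let y(x) = x^r sum_{n>=0} a_n x^n with a_0 = 1.
Substitute y = x^r sum a_n x^n and match x^{r+n}. The recurrence is
  D(n) a_n - 4 a_{n-1} + 1 a_{n-2} = 0,  where D(n) = (r+n)(r+n-1) + (-3/2)(r+n) + (1).
  a_n = [4 a_{n-1} - 1 a_{n-2}] / D(n).
Since the indicial polynomial factors as (r - r_1)(r - r_2), D(n) = (r_1 + n - r_1)(r_1 + n - r_2) = n(n + 3/2).
Evaluating step by step (a_0 = 1):
  n = 1: D(1) = 1(1 + 3/2) = 5/2; numerator = 4(1) = 4; a_1 = (4)/(5/2) = 8/5
  n = 2: D(2) = 2(2 + 3/2) = 7; numerator = 4(8/5) - 1(1) = 27/5; a_2 = (27/5)/(7) = 27/35
  n = 3: D(3) = 3(3 + 3/2) = 27/2; numerator = 4(27/35) - 1(8/5) = 52/35; a_3 = (52/35)/(27/2) = 104/945
  n = 4: D(4) = 4(4 + 3/2) = 22; numerator = 4(104/945) - 1(27/35) = -313/945; a_4 = (-313/945)/(22) = -313/20790

r = 2; a_0 = 1; a_1 = 8/5; a_2 = 27/35; a_3 = 104/945; a_4 = -313/20790


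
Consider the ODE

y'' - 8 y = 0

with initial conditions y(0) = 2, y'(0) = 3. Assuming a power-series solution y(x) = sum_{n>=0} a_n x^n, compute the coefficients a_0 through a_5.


Ansatz: y(x) = sum_{n>=0} a_n x^n, so y'(x) = sum_{n>=1} n a_n x^(n-1) and y''(x) = sum_{n>=2} n(n-1) a_n x^(n-2).
Substitute into P(x) y'' + Q(x) y' + R(x) y = 0 with P(x) = 1, Q(x) = 0, R(x) = -8, and match powers of x.
Initial conditions: a_0 = 2, a_1 = 3.
Setting the coefficient of each power of x to zero and solving order by order (substituting the coefficients already found):
  x^0: 2 a_2 - 8 a_0 = 0  ->  2 a_2 = 8 a_0 = 16  ->  a_2 = 8
  x^1: 6 a_3 - 8 a_1 = 0  ->  6 a_3 = 8 a_1 = 24  ->  a_3 = 4
  x^2: 12 a_4 - 8 a_2 = 0  ->  12 a_4 = 8 a_2 = 64  ->  a_4 = 16/3
  x^3: 20 a_5 - 8 a_3 = 0  ->  20 a_5 = 8 a_3 = 32  ->  a_5 = 8/5
Truncated series: y(x) = 2 + 3 x + 8 x^2 + 4 x^3 + (16/3) x^4 + (8/5) x^5 + O(x^6).

a_0 = 2; a_1 = 3; a_2 = 8; a_3 = 4; a_4 = 16/3; a_5 = 8/5


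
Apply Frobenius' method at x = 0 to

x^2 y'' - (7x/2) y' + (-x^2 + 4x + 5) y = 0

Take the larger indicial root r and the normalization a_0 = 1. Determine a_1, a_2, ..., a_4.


Write in Frobenius form y'' + (p(x)/x) y' + (q(x)/x^2) y = 0:
  p(x) = -7/2,  q(x) = -x^2 + 4x + 5.
Indicial equation: r(r-1) + (-7/2) r + (5) = 0 -> roots r_1 = 5/2, r_2 = 2.
Take r = r_1 = 5/2. Let y(x) = x^r sum_{n>=0} a_n x^n with a_0 = 1.
Substitute y = x^r sum a_n x^n and match x^{r+n}. The recurrence is
  D(n) a_n + 4 a_{n-1} - 1 a_{n-2} = 0,  where D(n) = (r+n)(r+n-1) + (-7/2)(r+n) + (5).
  a_n = [-4 a_{n-1} + 1 a_{n-2}] / D(n).
Since the indicial polynomial factors as (r - r_1)(r - r_2), D(n) = (r_1 + n - r_1)(r_1 + n - r_2) = n(n + 1/2).
Evaluating step by step (a_0 = 1):
  n = 1: D(1) = 1(1 + 1/2) = 3/2; numerator = -4(1) = -4; a_1 = (-4)/(3/2) = -8/3
  n = 2: D(2) = 2(2 + 1/2) = 5; numerator = -4(-8/3) + 1(1) = 35/3; a_2 = (35/3)/(5) = 7/3
  n = 3: D(3) = 3(3 + 1/2) = 21/2; numerator = -4(7/3) + 1(-8/3) = -12; a_3 = (-12)/(21/2) = -8/7
  n = 4: D(4) = 4(4 + 1/2) = 18; numerator = -4(-8/7) + 1(7/3) = 145/21; a_4 = (145/21)/(18) = 145/378

r = 5/2; a_0 = 1; a_1 = -8/3; a_2 = 7/3; a_3 = -8/7; a_4 = 145/378


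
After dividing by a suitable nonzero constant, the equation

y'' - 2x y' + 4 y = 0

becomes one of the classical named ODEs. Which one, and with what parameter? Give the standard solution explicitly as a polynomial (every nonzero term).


The equation is already in a standard form:  y'' - 2x y' + 4 y = 0.
This matches the Hermite equation y'' - 2x y' + 2n y = 0 with 2n = 4, so n = 2; the polynomial solution is H_2(x).
With y = sum_k a_k x^k, matching x^k gives (k+2)(k+1) a_{k+2} = 2(k - n) a_k = 2(k - 2) a_k. The right side vanishes at k = 2, so the series with the parity of 2 terminates at degree 2.
Standard normalization: leading coefficient of H_n is 2^n, so a_2 = 2^2 = 4. Work downward with a_k = (k+1)(k+2) a_{k+2} / (2(k - n)):
  a_0 = (1)(2)(4) / (2(0 - 2)) = 8/(-4) = -2
Hence H_2(x) = 4 x^2 - 2.

H_2(x); series = 4 x^2 - 2


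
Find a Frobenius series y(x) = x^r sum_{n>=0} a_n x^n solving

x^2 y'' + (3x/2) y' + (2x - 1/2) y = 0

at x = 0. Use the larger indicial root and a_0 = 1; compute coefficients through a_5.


Write in Frobenius form y'' + (p(x)/x) y' + (q(x)/x^2) y = 0:
  p(x) = 3/2,  q(x) = 2x - 1/2.
Indicial equation: r(r-1) + (3/2) r + (-1/2) = 0 -> roots r_1 = 1/2, r_2 = -1.
Take r = r_1 = 1/2. Let y(x) = x^r sum_{n>=0} a_n x^n with a_0 = 1.
Substitute y = x^r sum a_n x^n and match x^{r+n}. The recurrence is
  D(n) a_n + 2 a_{n-1} = 0,  where D(n) = (r+n)(r+n-1) + (3/2)(r+n) + (-1/2).
  a_n = -2 / D(n) * a_{n-1}.
Since the indicial polynomial factors as (r - r_1)(r - r_2), D(n) = (r_1 + n - r_1)(r_1 + n - r_2) = n(n + 3/2).
Evaluating step by step (a_0 = 1):
  n = 1: D(1) = 1(1 + 3/2) = 5/2; numerator = -2(1) = -2; a_1 = (-2)/(5/2) = -4/5
  n = 2: D(2) = 2(2 + 3/2) = 7; numerator = -2(-4/5) = 8/5; a_2 = (8/5)/(7) = 8/35
  n = 3: D(3) = 3(3 + 3/2) = 27/2; numerator = -2(8/35) = -16/35; a_3 = (-16/35)/(27/2) = -32/945
  n = 4: D(4) = 4(4 + 3/2) = 22; numerator = -2(-32/945) = 64/945; a_4 = (64/945)/(22) = 32/10395
  n = 5: D(5) = 5(5 + 3/2) = 65/2; numerator = -2(32/10395) = -64/10395; a_5 = (-64/10395)/(65/2) = -128/675675

r = 1/2; a_0 = 1; a_1 = -4/5; a_2 = 8/35; a_3 = -32/945; a_4 = 32/10395; a_5 = -128/675675


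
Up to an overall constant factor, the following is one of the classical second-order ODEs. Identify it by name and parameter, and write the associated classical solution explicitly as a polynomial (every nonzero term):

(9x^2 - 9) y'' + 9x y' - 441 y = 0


All three coefficients share the factor -9; dividing through by -9 gives  (1 - x^2) y'' - x y' + 49 y = 0.
This matches the Chebyshev equation (1 - x^2) y'' - x y' + n^2 y = 0 (note the -x y' term, not -2x y') with n^2 = 49, so n = 7; the polynomial solution is T_7(x).
With y = sum_k a_k x^k, matching x^k gives (k+2)(k+1) a_{k+2} = (k^2 - n^2) a_k = (k - 7)(k + 7) a_k. The right side vanishes at k = 7, so the series with the parity of 7 terminates at degree 7.
Standard normalization: leading coefficient of T_n is 2^(n-1), so a_7 = 2^6 = 64. Work downward with a_k = (k+1)(k+2) a_{k+2} / ((k - 7)(k + 7)):
  a_5 = (6)(7)(64) / ((5 - 7)(5 + 7)) = 2688/(-24) = -112
  a_3 = (4)(5)(-112) / ((3 - 7)(3 + 7)) = -2240/(-40) = 56
  a_1 = (2)(3)(56) / ((1 - 7)(1 + 7)) = 336/(-48) = -7
Hence T_7(x) = 64 x^7 - 112 x^5 + 56 x^3 - 7 x.

T_7(x); series = 64 x^7 - 112 x^5 + 56 x^3 - 7 x


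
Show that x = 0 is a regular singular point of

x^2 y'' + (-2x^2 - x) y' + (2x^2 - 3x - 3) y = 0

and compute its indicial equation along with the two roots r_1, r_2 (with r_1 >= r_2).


Divide by x^2 to reach normal form y'' + P_1(x) y' + P_2(x) y = 0 with P_1(x) = -2 - 1/x and P_2(x) = 2 - 3/x - 3/x^2.
x = 0 is a singular point because the y'-coefficient -2 - 1/x has a pole at x = 0 and the y-coefficient 2 - 3/x - 3/x^2 has a pole at x = 0.
It is a regular singular point because x P_1(x) = p(x) = -2x - 1 and x^2 P_2(x) = q(x) = 2x^2 - 3x - 3 are polynomials, hence analytic at x = 0.
p(0) = -1,  q(0) = -3.
Indicial equation: r(r-1) + p(0) r + q(0) = 0, i.e. r^2 + (p(0) - 1) r + q(0) = 0, i.e. r^2 - 2 r - 3 = 0.
Discriminant: (-2)^2 - 4(-3) = 16, so r = (2 ± 4)/2.
Solving: r_1 = 3, r_2 = -1.

indicial: r^2 - 2 r - 3 = 0; roots r_1 = 3, r_2 = -1


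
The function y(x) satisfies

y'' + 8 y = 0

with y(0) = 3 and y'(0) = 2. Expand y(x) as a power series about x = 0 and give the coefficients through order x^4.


Ansatz: y(x) = sum_{n>=0} a_n x^n, so y'(x) = sum_{n>=1} n a_n x^(n-1) and y''(x) = sum_{n>=2} n(n-1) a_n x^(n-2).
Substitute into P(x) y'' + Q(x) y' + R(x) y = 0 with P(x) = 1, Q(x) = 0, R(x) = 8, and match powers of x.
Initial conditions: a_0 = 3, a_1 = 2.
Setting the coefficient of each power of x to zero and solving order by order (substituting the coefficients already found):
  x^0: 2 a_2 + 8 a_0 = 0  ->  2 a_2 = -8 a_0 = -24  ->  a_2 = -12
  x^1: 6 a_3 + 8 a_1 = 0  ->  6 a_3 = -8 a_1 = -16  ->  a_3 = -8/3
  x^2: 12 a_4 + 8 a_2 = 0  ->  12 a_4 = -8 a_2 = 96  ->  a_4 = 8
Truncated series: y(x) = 3 + 2 x - 12 x^2 - (8/3) x^3 + 8 x^4 + O(x^5).

a_0 = 3; a_1 = 2; a_2 = -12; a_3 = -8/3; a_4 = 8


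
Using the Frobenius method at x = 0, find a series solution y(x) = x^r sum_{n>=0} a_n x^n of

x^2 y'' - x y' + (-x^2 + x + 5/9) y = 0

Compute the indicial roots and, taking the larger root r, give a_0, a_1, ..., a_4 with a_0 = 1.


Write in Frobenius form y'' + (p(x)/x) y' + (q(x)/x^2) y = 0:
  p(x) = -1,  q(x) = -x^2 + x + 5/9.
Indicial equation: r(r-1) + (-1) r + (5/9) = 0 -> roots r_1 = 5/3, r_2 = 1/3.
Take r = r_1 = 5/3. Let y(x) = x^r sum_{n>=0} a_n x^n with a_0 = 1.
Substitute y = x^r sum a_n x^n and match x^{r+n}. The recurrence is
  D(n) a_n + 1 a_{n-1} - 1 a_{n-2} = 0,  where D(n) = (r+n)(r+n-1) + (-1)(r+n) + (5/9).
  a_n = [-1 a_{n-1} + 1 a_{n-2}] / D(n).
Since the indicial polynomial factors as (r - r_1)(r - r_2), D(n) = (r_1 + n - r_1)(r_1 + n - r_2) = n(n + 4/3).
Evaluating step by step (a_0 = 1):
  n = 1: D(1) = 1(1 + 4/3) = 7/3; numerator = -1(1) = -1; a_1 = (-1)/(7/3) = -3/7
  n = 2: D(2) = 2(2 + 4/3) = 20/3; numerator = -1(-3/7) + 1(1) = 10/7; a_2 = (10/7)/(20/3) = 3/14
  n = 3: D(3) = 3(3 + 4/3) = 13; numerator = -1(3/14) + 1(-3/7) = -9/14; a_3 = (-9/14)/(13) = -9/182
  n = 4: D(4) = 4(4 + 4/3) = 64/3; numerator = -1(-9/182) + 1(3/14) = 24/91; a_4 = (24/91)/(64/3) = 9/728

r = 5/3; a_0 = 1; a_1 = -3/7; a_2 = 3/14; a_3 = -9/182; a_4 = 9/728
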